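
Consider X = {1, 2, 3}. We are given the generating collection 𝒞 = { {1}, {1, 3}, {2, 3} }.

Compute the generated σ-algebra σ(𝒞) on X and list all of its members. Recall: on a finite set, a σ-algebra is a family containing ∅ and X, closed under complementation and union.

Start: 𝒞 ∪ {∅, X} = { {}, {1}, {1, 3}, {2, 3}, X }.
Step 1. New:
  {2}  = ᶜ of {1, 3}
  |family| = 6
Step 2 (1 new):
  {1, 2}  = {2} ∪ {1}
  |family| = 7
Step 3 (1 new):
  {3}  = ᶜ of {1, 2}
  |family| = 8
Step 4: already closed under ᶜ and ∪.

|σ(𝒞)| = 8.  σ(𝒞) = { {}, {1}, {2}, {3}, {1, 2}, {1, 3}, {2, 3}, X }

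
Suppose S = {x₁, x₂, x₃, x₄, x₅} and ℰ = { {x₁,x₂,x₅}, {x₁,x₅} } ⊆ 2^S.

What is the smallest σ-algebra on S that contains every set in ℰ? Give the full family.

Begin from { ∅, {x₁,x₅}, {x₁,x₂,x₅}, S } (that is, ℰ plus ∅ and S).
Pass 1. New:
  {x₃,x₄}  = ᶜ of {x₁,x₂,x₅}
  {x₂,x₃,x₄}  = ᶜ of {x₁,x₅}
  (now 6)
Pass 2: 1 new —
  {x₁,x₃,x₄,x₅}  = {x₃,x₄} ∪ {x₁,x₅}
  (now 7)
Pass 3 (1 new):
  {x₂}  = ᶜ of {x₁,x₃,x₄,x₅}
  (now 8)
Pass 4: no new sets; the family is a σ-algebra.

Therefore σ(ℰ) = { ∅, {x₂}, {x₁,x₅}, {x₃,x₄}, {x₁,x₂,x₅}, {x₂,x₃,x₄}, {x₁,x₃,x₄,x₅}, S } (|σ(ℰ)| = 8).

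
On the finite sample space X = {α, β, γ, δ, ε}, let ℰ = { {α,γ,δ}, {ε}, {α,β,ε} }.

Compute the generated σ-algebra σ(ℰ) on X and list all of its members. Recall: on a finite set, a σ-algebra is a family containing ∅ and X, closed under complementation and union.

Answer: σ(ℰ) = { {}, {α}, {β}, {ε}, {α,β}, {α,ε}, {β,ε}, {γ,δ}, {α,β,ε}, {α,γ,δ}, {β,γ,δ}, {γ,δ,ε}, {α,β,γ,δ}, {α,γ,δ,ε}, {β,γ,δ,ε}, X }

Working:
Initial family (5 sets): { {}, {ε}, {α,β,ε}, {α,γ,δ}, X }.
Step 1 adds 4:
  {β,ε}  = X∖{α,γ,δ}
  {γ,δ}  = X∖{α,β,ε}
  {α,β,γ,δ}  = X∖{ε}
  {α,γ,δ,ε}  = {α,γ,δ} ∪ {ε}
  [9 total]
Step 2 adds 3:
  {β}  = X∖{α,γ,δ,ε}
  {γ,δ,ε}  = {γ,δ} ∪ {ε}
  {β,γ,δ,ε}  = {β,ε} ∪ {γ,δ}
  [12 total]
Step 3 adds 3:
  {α}  = X∖{β,γ,δ,ε}
  {α,β}  = X∖{γ,δ,ε}
  {β,γ,δ}  = {γ,δ} ∪ {β}
  [15 total]
Step 4: +1 →
  {α,ε}  = X∖{β,γ,δ}
  [16 total]
Step 5: stable.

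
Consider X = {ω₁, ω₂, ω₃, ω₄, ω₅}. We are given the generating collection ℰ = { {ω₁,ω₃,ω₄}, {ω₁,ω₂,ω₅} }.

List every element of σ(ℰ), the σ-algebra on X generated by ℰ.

Seed the family with ℰ together with ∅ and X: { ∅, {ω₁,ω₂,ω₅}, {ω₁,ω₃,ω₄}, X }.
Pass 1: 2 new —
  {ω₂,ω₅}  = complement {ω₁,ω₃,ω₄}
  {ω₃,ω₄}  = complement {ω₁,ω₂,ω₅}
  [6 total]
Pass 2: 1 new —
  {ω₂,ω₃,ω₄,ω₅}  = {ω₂,ω₅} ∪ {ω₃,ω₄}
  [7 total]
Pass 3: +1 →
  {ω₁}  = complement {ω₂,ω₃,ω₄,ω₅}
  [8 total]
Pass 4: no new sets; the family is a σ-algebra.

|σ(ℰ)| = 8.  σ(ℰ) = { ∅, {ω₁}, {ω₂,ω₅}, {ω₃,ω₄}, {ω₁,ω₂,ω₅}, {ω₁,ω₃,ω₄}, {ω₂,ω₃,ω₄,ω₅}, X }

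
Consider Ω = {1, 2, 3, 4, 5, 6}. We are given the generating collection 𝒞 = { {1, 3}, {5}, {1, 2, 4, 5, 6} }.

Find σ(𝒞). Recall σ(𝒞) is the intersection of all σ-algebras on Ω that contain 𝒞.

σ(𝒞) (16 sets): { ∅, {1}, {3}, {5}, {1, 3}, {1, 5}, {3, 5}, {1, 3, 5}, {2, 4, 6}, {1, 2, 4, 6}, {2, 3, 4, 6}, {2, 4, 5, 6}, {1, 2, 3, 4, 6}, {1, 2, 4, 5, 6}, {2, 3, 4, 5, 6}, Ω }

Check:
Begin from { ∅, {5}, {1, 3}, {1, 2, 4, 5, 6}, Ω } (that is, 𝒞 plus ∅ and Ω).
Round 1: +4 →
  {3}  = Ω∖{1, 2, 4, 5, 6}
  {1, 3, 5}  = {1, 3} ∪ {5}
  {2, 4, 5, 6}  = Ω∖{1, 3}
  {1, 2, 3, 4, 6}  = Ω∖{5}
Round 2 (3 new):
  {3, 5}  = {5} ∪ {3}
  {2, 4, 6}  = Ω∖{1, 3, 5}
  {2, 3, 4, 5, 6}  = {3} ∪ {2, 4, 5, 6}
Round 3 adds 3:
  {1}  = Ω∖{2, 3, 4, 5, 6}
  {1, 2, 4, 6}  = Ω∖{3, 5}
  {2, 3, 4, 6}  = {3} ∪ {2, 4, 6}
Round 4: +1 →
  {1, 5}  = Ω∖{2, 3, 4, 6}
Round 5: already closed under ᶜ and ∪.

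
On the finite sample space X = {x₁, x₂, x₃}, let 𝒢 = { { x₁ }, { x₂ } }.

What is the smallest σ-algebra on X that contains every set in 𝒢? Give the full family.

Begin from { {}, { x₁ }, { x₂ }, X } (that is, 𝒢 plus ∅ and X).
Pass 1. New:
  { x₁, x₂ }  = { x₁ } ∪ { x₂ }
  { x₁, x₃ }  = { x₂ }ᶜ
  { x₂, x₃ }  = { x₁ }ᶜ
  (now 7)
Pass 2. New:
  { x₃ }  = { x₁, x₂ }ᶜ
  (now 8)
Pass 3: no new sets; the family is a σ-algebra.

Therefore σ(𝒢) = { {}, { x₁ }, { x₂ }, { x₃ }, { x₁, x₂ }, { x₁, x₃ }, { x₂, x₃ }, X } (|σ(𝒢)| = 8).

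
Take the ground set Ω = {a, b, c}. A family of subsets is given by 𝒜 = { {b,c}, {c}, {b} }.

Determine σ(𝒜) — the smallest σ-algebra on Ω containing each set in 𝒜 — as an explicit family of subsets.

Initial family (5 sets): { {}, {b}, {c}, {b,c}, Ω }.
Round 1: +3 →
  {a}  = ᶜ of {b,c}
  {a,b}  = ᶜ of {c}
  {a,c}  = ᶜ of {b}
  [8 total]
Round 2: closed — nothing new.

σ(𝒜) = { {}, {a}, {b}, {c}, {a,b}, {a,c}, {b,c}, Ω }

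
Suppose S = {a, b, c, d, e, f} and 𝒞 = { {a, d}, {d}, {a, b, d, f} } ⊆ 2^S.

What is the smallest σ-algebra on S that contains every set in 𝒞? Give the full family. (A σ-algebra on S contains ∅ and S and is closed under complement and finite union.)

Take S₀ = 𝒞 ∪ {∅, S} = { {}, {d}, {a, d}, {a, b, d, f}, S }.
Iteration 1 (3 new):
  {c, e}  = complement {a, b, d, f}
  {b, c, e, f}  = complement {a, d}
  {a, b, c, e, f}  = complement {d}
  [8 total]
Iteration 2: +3 →
  {c, d, e}  = {d} ∪ {c, e}
  {a, c, d, e}  = {c, e} ∪ {a, d}
  {b, c, d, e, f}  = {d} ∪ {b, c, e, f}
  [11 total]
Iteration 3: 3 new —
  {a}  = complement {b, c, d, e, f}
  {b, f}  = complement {a, c, d, e}
  {a, b, f}  = complement {c, d, e}
  [14 total]
Iteration 4 (2 new):
  {a, c, e}  = {a} ∪ {c, e}
  {b, d, f}  = {d} ∪ {b, f}
  [16 total]
After Iteration 5 the family is unchanged; done.

|σ(𝒞)| = 16.  σ(𝒞) = { {}, {a}, {d}, {a, d}, {b, f}, {c, e}, {a, b, f}, {a, c, e}, {b, d, f}, {c, d, e}, {a, b, d, f}, {a, c, d, e}, {b, c, e, f}, {a, b, c, e, f}, {b, c, d, e, f}, S }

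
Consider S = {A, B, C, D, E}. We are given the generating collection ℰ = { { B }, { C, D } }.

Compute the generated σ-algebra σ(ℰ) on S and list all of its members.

Start: ℰ ∪ {∅, S} = { {}, { B }, { C, D }, S }.
Iteration 1 adds 3:
  { A, B, E }  = ᶜ of { C, D }
  { B, C, D }  = { B } ∪ { C, D }
  { A, C, D, E }  = ᶜ of { B }
  |family| = 7
Iteration 2: +1 →
  { A, E }  = ᶜ of { B, C, D }
  |family| = 8
Iteration 3: stable.

Therefore σ(ℰ) = { {}, { B }, { A, E }, { C, D }, { A, B, E }, { B, C, D }, { A, C, D, E }, S } (|σ(ℰ)| = 8).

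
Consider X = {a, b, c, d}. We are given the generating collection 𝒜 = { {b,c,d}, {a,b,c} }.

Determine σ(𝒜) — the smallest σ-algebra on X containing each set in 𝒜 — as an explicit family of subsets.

|σ(𝒜)| = 8.  σ(𝒜) = { {}, {a}, {d}, {a,d}, {b,c}, {a,b,c}, {b,c,d}, X }

Check:
Start: 𝒜 ∪ {∅, X} = { {}, {a,b,c}, {b,c,d}, X }.
Round 1: +2 →
  {a}  = complement {b,c,d}
  {d}  = complement {a,b,c}
  |family| = 6
Round 2 (1 new):
  {a,d}  = {d} ∪ {a}
  |family| = 7
Round 3: +1 →
  {b,c}  = complement {a,d}
  |family| = 8
Round 4: no new sets; the family is a σ-algebra.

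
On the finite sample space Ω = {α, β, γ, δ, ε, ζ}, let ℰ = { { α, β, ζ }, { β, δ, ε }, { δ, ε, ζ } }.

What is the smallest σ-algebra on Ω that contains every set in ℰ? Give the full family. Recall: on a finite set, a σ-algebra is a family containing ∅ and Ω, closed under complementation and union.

σ(ℰ) = { {  }, { α }, { β }, { γ }, { ζ }, { α, β }, { α, γ }, { α, ζ }, { β, γ }, { β, ζ }, { γ, ζ }, { δ, ε }, { α, β, γ }, { α, β, ζ }, { α, γ, ζ }, { α, δ, ε }, { β, γ, ζ }, { β, δ, ε }, { γ, δ, ε }, { δ, ε, ζ }, { α, β, γ, ζ }, { α, β, δ, ε }, { α, γ, δ, ε }, { α, δ, ε, ζ }, { β, γ, δ, ε }, { β, δ, ε, ζ }, { γ, δ, ε, ζ }, { α, β, γ, δ, ε }, { α, β, δ, ε, ζ }, { α, γ, δ, ε, ζ }, { β, γ, δ, ε, ζ }, Ω }

Trace:
Initial family (5 sets): { {  }, { α, β, ζ }, { β, δ, ε }, { δ, ε, ζ }, Ω }.
Round 1: 5 new —
  { α, β, γ }  = Ω∖{ δ, ε, ζ }
  { α, γ, ζ }  = Ω∖{ β, δ, ε }
  { γ, δ, ε }  = Ω∖{ α, β, ζ }
  { β, δ, ε, ζ }  = { δ, ε, ζ } ∪ { β, δ, ε }
  { α, β, δ, ε, ζ }  = { α, β, ζ } ∪ { δ, ε, ζ }
  — 10 sets.
Round 2 adds 8:
  { γ }  = Ω∖{ α, β, δ, ε, ζ }
  { α, γ }  = Ω∖{ β, δ, ε, ζ }
  { α, β, γ, ζ }  = { α, β, γ } ∪ { α, γ, ζ }
  { β, γ, δ, ε }  = { γ, δ, ε } ∪ { β, δ, ε }
  { γ, δ, ε, ζ }  = { γ, δ, ε } ∪ { δ, ε, ζ }
  { α, β, γ, δ, ε }  = { γ, δ, ε } ∪ { α, β, γ }
  { α, γ, δ, ε, ζ }  = { γ, δ, ε } ∪ { α, γ, ζ }
  { β, γ, δ, ε, ζ }  = { γ, δ, ε } ∪ { β, δ, ε, ζ }
  — 18 sets.
Round 3: +7 →
  { α }  = Ω∖{ β, γ, δ, ε, ζ }
  { β }  = Ω∖{ α, γ, δ, ε, ζ }
  { ζ }  = Ω∖{ α, β, γ, δ, ε }
  { α, β }  = Ω∖{ γ, δ, ε, ζ }
  { α, ζ }  = Ω∖{ β, γ, δ, ε }
  { δ, ε }  = Ω∖{ α, β, γ, ζ }
  { α, γ, δ, ε }  = { γ, δ, ε } ∪ { α, γ }
  — 25 sets.
Round 4. New:
  { β, γ }  = { β } ∪ { γ }
  { β, ζ }  = Ω∖{ α, γ, δ, ε }
  { γ, ζ }  = { ζ } ∪ { γ }
  { α, δ, ε }  = { δ, ε } ∪ { α }
  { α, β, δ, ε }  = { α, β } ∪ { δ, ε }
  { α, δ, ε, ζ }  = { α, ζ } ∪ { δ, ε }
  — 31 sets.
Round 5: 1 new —
  { β, γ, ζ }  = Ω∖{ α, δ, ε }
  — 32 sets.
Round 6 adds nothing — fixpoint reached.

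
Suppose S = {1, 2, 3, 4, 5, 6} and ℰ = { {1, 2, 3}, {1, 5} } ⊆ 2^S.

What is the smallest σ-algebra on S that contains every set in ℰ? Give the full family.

|σ(ℰ)| = 16.  σ(ℰ) = { {}, {1}, {5}, {1, 5}, {2, 3}, {4, 6}, {1, 2, 3}, {1, 4, 6}, {2, 3, 5}, {4, 5, 6}, {1, 2, 3, 5}, {1, 4, 5, 6}, {2, 3, 4, 6}, {1, 2, 3, 4, 6}, {2, 3, 4, 5, 6}, S }

Check:
Take S₀ = ℰ ∪ {∅, S} = { {}, {1, 5}, {1, 2, 3}, S }.
Round 1: 3 new —
  {4, 5, 6}  = {1, 2, 3}ᶜ
  {1, 2, 3, 5}  = {1, 5} ∪ {1, 2, 3}
  {2, 3, 4, 6}  = {1, 5}ᶜ
Round 2 (4 new):
  {4, 6}  = {1, 2, 3, 5}ᶜ
  {1, 4, 5, 6}  = {1, 5} ∪ {4, 5, 6}
  {1, 2, 3, 4, 6}  = {1, 2, 3} ∪ {2, 3, 4, 6}
  {2, 3, 4, 5, 6}  = {2, 3, 4, 6} ∪ {4, 5, 6}
Round 3 adds 3:
  {1}  = {2, 3, 4, 5, 6}ᶜ
  {5}  = {1, 2, 3, 4, 6}ᶜ
  {2, 3}  = {1, 4, 5, 6}ᶜ
Round 4. New:
  {1, 4, 6}  = {4, 6} ∪ {1}
  {2, 3, 5}  = {2, 3} ∪ {5}
Round 5: closed — nothing new.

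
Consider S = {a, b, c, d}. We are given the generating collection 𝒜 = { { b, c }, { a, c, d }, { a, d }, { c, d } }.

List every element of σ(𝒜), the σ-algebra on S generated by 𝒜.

σ(𝒜) = { {  }, { a }, { b }, { c }, { d }, { a, b }, { a, c }, { a, d }, { b, c }, { b, d }, { c, d }, { a, b, c }, { a, b, d }, { a, c, d }, { b, c, d }, S }

Working:
Seed the family with 𝒜 together with ∅ and S: { {  }, { a, d }, { b, c }, { c, d }, { a, c, d }, S }.
Iteration 1 adds 3:
  { b }  = ᶜ of { a, c, d }
  { a, b }  = ᶜ of { c, d }
  { b, c, d }  = { c, d } ∪ { b, c }
Iteration 2. New:
  { a }  = ᶜ of { b, c, d }
  { a, b, c }  = { a, b } ∪ { b, c }
  { a, b, d }  = { a, b } ∪ { a, d }
Iteration 3 (2 new):
  { c }  = ᶜ of { a, b, d }
  { d }  = ᶜ of { a, b, c }
Iteration 4: 2 new —
  { a, c }  = { c } ∪ { a }
  { b, d }  = { d } ∪ { b }
Iteration 5: closed — nothing new.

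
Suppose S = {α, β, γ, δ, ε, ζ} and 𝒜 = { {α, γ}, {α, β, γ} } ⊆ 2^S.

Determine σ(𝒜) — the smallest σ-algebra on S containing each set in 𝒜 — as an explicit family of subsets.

Initial family (4 sets): { {}, {α, γ}, {α, β, γ}, S }.
Round 1 (2 new):
  {δ, ε, ζ}  = {α, β, γ}ᶜ
  {β, δ, ε, ζ}  = {α, γ}ᶜ
  — 6 sets.
Round 2. New:
  {α, γ, δ, ε, ζ}  = {α, γ} ∪ {δ, ε, ζ}
  — 7 sets.
Round 3: +1 →
  {β}  = {α, γ, δ, ε, ζ}ᶜ
  — 8 sets.
Round 4 adds nothing — fixpoint reached.

Hence σ(𝒜) has 8 members: { {}, {β}, {α, γ}, {α, β, γ}, {δ, ε, ζ}, {β, δ, ε, ζ}, {α, γ, δ, ε, ζ}, S }.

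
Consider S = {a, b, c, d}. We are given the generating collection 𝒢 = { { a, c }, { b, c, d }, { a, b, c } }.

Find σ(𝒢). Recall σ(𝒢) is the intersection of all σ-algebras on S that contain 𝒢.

Answer: σ(𝒢) = { {}, { a }, { b }, { c }, { d }, { a, b }, { a, c }, { a, d }, { b, c }, { b, d }, { c, d }, { a, b, c }, { a, b, d }, { a, c, d }, { b, c, d }, S }

Derivation:
Begin from { {}, { a, c }, { a, b, c }, { b, c, d }, S } (that is, 𝒢 plus ∅ and S).
Step 1: +3 →
  { a }  = S∖{ b, c, d }
  { d }  = S∖{ a, b, c }
  { b, d }  = S∖{ a, c }
  (now 8)
Step 2 (3 new):
  { a, d }  = { d } ∪ { a }
  { a, b, d }  = { b, d } ∪ { a }
  { a, c, d }  = { d } ∪ { a, c }
  (now 11)
Step 3: +3 →
  { b }  = S∖{ a, c, d }
  { c }  = S∖{ a, b, d }
  { b, c }  = S∖{ a, d }
  (now 14)
Step 4: 2 new —
  { a, b }  = { b } ∪ { a }
  { c, d }  = { c } ∪ { d }
  (now 16)
Step 5: no new sets; the family is a σ-algebra.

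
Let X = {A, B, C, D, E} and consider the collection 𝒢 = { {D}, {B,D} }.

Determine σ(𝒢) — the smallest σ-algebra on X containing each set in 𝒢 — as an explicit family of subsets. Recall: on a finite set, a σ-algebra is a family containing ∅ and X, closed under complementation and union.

Begin from { {}, {D}, {B,D}, X } (that is, 𝒢 plus ∅ and X).
Pass 1 adds 2:
  {A,C,E}  = X∖{B,D}
  {A,B,C,E}  = X∖{D}
  (now 6)
Pass 2: 1 new —
  {A,C,D,E}  = {D} ∪ {A,C,E}
  (now 7)
Pass 3 (1 new):
  {B}  = X∖{A,C,D,E}
  (now 8)
Pass 4: already closed under ᶜ and ∪.

σ(𝒢) = { {}, {B}, {D}, {B,D}, {A,C,E}, {A,B,C,E}, {A,C,D,E}, X }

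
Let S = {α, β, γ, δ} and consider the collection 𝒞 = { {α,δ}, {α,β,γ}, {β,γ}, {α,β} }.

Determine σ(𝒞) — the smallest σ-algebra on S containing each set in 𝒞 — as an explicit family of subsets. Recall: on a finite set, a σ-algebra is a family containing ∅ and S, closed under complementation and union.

Take S₀ = 𝒞 ∪ {∅, S} = { ∅, {α,β}, {α,δ}, {β,γ}, {α,β,γ}, S }.
Round 1. New:
  {δ}  = S∖{α,β,γ}
  {γ,δ}  = S∖{α,β}
  {α,β,δ}  = {α,δ} ∪ {α,β}
  [9 total]
Round 2 adds 3:
  {γ}  = S∖{α,β,δ}
  {α,γ,δ}  = {γ,δ} ∪ {α,δ}
  {β,γ,δ}  = {γ,δ} ∪ {β,γ}
  [12 total]
Round 3 adds 2:
  {α}  = S∖{β,γ,δ}
  {β}  = S∖{α,γ,δ}
  [14 total]
Round 4: 2 new —
  {α,γ}  = {γ} ∪ {α}
  {β,δ}  = {δ} ∪ {β}
  [16 total]
Round 5: stable.

Therefore σ(𝒞) = { ∅, {α}, {β}, {γ}, {δ}, {α,β}, {α,γ}, {α,δ}, {β,γ}, {β,δ}, {γ,δ}, {α,β,γ}, {α,β,δ}, {α,γ,δ}, {β,γ,δ}, S } (|σ(𝒞)| = 16).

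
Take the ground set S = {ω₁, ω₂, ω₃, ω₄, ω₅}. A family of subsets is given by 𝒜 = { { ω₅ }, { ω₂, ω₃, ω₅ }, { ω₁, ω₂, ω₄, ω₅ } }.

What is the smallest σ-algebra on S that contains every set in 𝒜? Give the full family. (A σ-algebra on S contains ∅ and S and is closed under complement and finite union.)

Initial family (5 sets): { {}, { ω₅ }, { ω₂, ω₃, ω₅ }, { ω₁, ω₂, ω₄, ω₅ }, S }.
Step 1. New:
  { ω₃ }  = S∖{ ω₁, ω₂, ω₄, ω₅ }
  { ω₁, ω₄ }  = S∖{ ω₂, ω₃, ω₅ }
  { ω₁, ω₂, ω₃, ω₄ }  = S∖{ ω₅ }
  — 8 sets.
Step 2. New:
  { ω₃, ω₅ }  = { ω₃ } ∪ { ω₅ }
  { ω₁, ω₃, ω₄ }  = { ω₃ } ∪ { ω₁, ω₄ }
  { ω₁, ω₄, ω₅ }  = { ω₁, ω₄ } ∪ { ω₅ }
  — 11 sets.
Step 3. New:
  { ω₂, ω₃ }  = S∖{ ω₁, ω₄, ω₅ }
  { ω₂, ω₅ }  = S∖{ ω₁, ω₃, ω₄ }
  { ω₁, ω₂, ω₄ }  = S∖{ ω₃, ω₅ }
  { ω₁, ω₃, ω₄, ω₅ }  = { ω₁, ω₄, ω₅ } ∪ { ω₃ }
  — 15 sets.
Step 4 (1 new):
  { ω₂ }  = S∖{ ω₁, ω₃, ω₄, ω₅ }
  — 16 sets.
Step 5: stable.

|σ(𝒜)| = 16.  σ(𝒜) = { {}, { ω₂ }, { ω₃ }, { ω₅ }, { ω₁, ω₄ }, { ω₂, ω₃ }, { ω₂, ω₅ }, { ω₃, ω₅ }, { ω₁, ω₂, ω₄ }, { ω₁, ω₃, ω₄ }, { ω₁, ω₄, ω₅ }, { ω₂, ω₃, ω₅ }, { ω₁, ω₂, ω₃, ω₄ }, { ω₁, ω₂, ω₄, ω₅ }, { ω₁, ω₃, ω₄, ω₅ }, S }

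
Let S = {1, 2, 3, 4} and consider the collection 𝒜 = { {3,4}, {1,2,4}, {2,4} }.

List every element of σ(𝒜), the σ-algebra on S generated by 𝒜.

Answer: σ(𝒜) = { {}, {1}, {2}, {3}, {4}, {1,2}, {1,3}, {1,4}, {2,3}, {2,4}, {3,4}, {1,2,3}, {1,2,4}, {1,3,4}, {2,3,4}, S }

Derivation:
Begin from { {}, {2,4}, {3,4}, {1,2,4}, S } (that is, 𝒜 plus ∅ and S).
Iteration 1. New:
  {3}  = ᶜ of {1,2,4}
  {1,2}  = ᶜ of {3,4}
  {1,3}  = ᶜ of {2,4}
  {2,3,4}  = {3,4} ∪ {2,4}
Iteration 2: 3 new —
  {1}  = ᶜ of {2,3,4}
  {1,2,3}  = {1,2} ∪ {3}
  {1,3,4}  = {3,4} ∪ {1,3}
Iteration 3 adds 2:
  {2}  = ᶜ of {1,3,4}
  {4}  = ᶜ of {1,2,3}
Iteration 4 (2 new):
  {1,4}  = {4} ∪ {1}
  {2,3}  = {3} ∪ {2}
After Iteration 5 the family is unchanged; done.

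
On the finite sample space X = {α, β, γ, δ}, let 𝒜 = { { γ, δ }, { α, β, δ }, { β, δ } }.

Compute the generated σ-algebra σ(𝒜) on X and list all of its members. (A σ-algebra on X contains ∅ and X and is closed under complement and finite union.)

Initial family (5 sets): { ∅, { β, δ }, { γ, δ }, { α, β, δ }, X }.
Pass 1: 4 new —
  { γ }  = X∖{ α, β, δ }
  { α, β }  = X∖{ γ, δ }
  { α, γ }  = X∖{ β, δ }
  { β, γ, δ }  = { γ, δ } ∪ { β, δ }
  [9 total]
Pass 2 (3 new):
  { α }  = X∖{ β, γ, δ }
  { α, β, γ }  = { α, β } ∪ { γ }
  { α, γ, δ }  = { γ, δ } ∪ { α, γ }
  [12 total]
Pass 3. New:
  { β }  = X∖{ α, γ, δ }
  { δ }  = X∖{ α, β, γ }
  [14 total]
Pass 4 (2 new):
  { α, δ }  = { δ } ∪ { α }
  { β, γ }  = { γ } ∪ { β }
  [16 total]
After Pass 5 the family is unchanged; done.

|σ(𝒜)| = 16.  σ(𝒜) = { ∅, { α }, { β }, { γ }, { δ }, { α, β }, { α, γ }, { α, δ }, { β, γ }, { β, δ }, { γ, δ }, { α, β, γ }, { α, β, δ }, { α, γ, δ }, { β, γ, δ }, X }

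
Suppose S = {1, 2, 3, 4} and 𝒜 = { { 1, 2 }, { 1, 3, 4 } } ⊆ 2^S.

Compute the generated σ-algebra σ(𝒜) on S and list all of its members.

Seed the family with 𝒜 together with ∅ and S: { {  }, { 1, 2 }, { 1, 3, 4 }, S }.
Pass 1: +2 →
  { 2 }  = S∖{ 1, 3, 4 }
  { 3, 4 }  = S∖{ 1, 2 }
  |family| = 6
Pass 2 (1 new):
  { 2, 3, 4 }  = { 3, 4 } ∪ { 2 }
  |family| = 7
Pass 3: 1 new —
  { 1 }  = S∖{ 2, 3, 4 }
  |family| = 8
Pass 4: already closed under ᶜ and ∪.

|σ(𝒜)| = 8.  σ(𝒜) = { {  }, { 1 }, { 2 }, { 1, 2 }, { 3, 4 }, { 1, 3, 4 }, { 2, 3, 4 }, S }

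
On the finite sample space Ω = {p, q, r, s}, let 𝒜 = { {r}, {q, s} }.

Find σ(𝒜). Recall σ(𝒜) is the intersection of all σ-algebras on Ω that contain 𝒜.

|σ(𝒜)| = 8.  σ(𝒜) = { ∅, {p}, {r}, {p, r}, {q, s}, {p, q, s}, {q, r, s}, Ω }

Derivation:
Begin from { ∅, {r}, {q, s}, Ω } (that is, 𝒜 plus ∅ and Ω).
Round 1 (3 new):
  {p, r}  = ᶜ of {q, s}
  {p, q, s}  = ᶜ of {r}
  {q, r, s}  = {r} ∪ {q, s}
  (now 7)
Round 2 adds 1:
  {p}  = ᶜ of {q, r, s}
  (now 8)
Round 3 adds nothing — fixpoint reached.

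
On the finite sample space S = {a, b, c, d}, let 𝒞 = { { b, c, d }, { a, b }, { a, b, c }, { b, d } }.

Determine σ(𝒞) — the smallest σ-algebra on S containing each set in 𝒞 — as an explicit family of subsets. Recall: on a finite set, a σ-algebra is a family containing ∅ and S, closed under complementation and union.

σ(𝒞) = { ∅, { a }, { b }, { c }, { d }, { a, b }, { a, c }, { a, d }, { b, c }, { b, d }, { c, d }, { a, b, c }, { a, b, d }, { a, c, d }, { b, c, d }, S }

Check:
Initial family (6 sets): { ∅, { a, b }, { b, d }, { a, b, c }, { b, c, d }, S }.
Round 1: 5 new —
  { a }  = complement { b, c, d }
  { d }  = complement { a, b, c }
  { a, c }  = complement { b, d }
  { c, d }  = complement { a, b }
  { a, b, d }  = { a, b } ∪ { b, d }
  |family| = 11
Round 2 adds 3:
  { c }  = complement { a, b, d }
  { a, d }  = { d } ∪ { a }
  { a, c, d }  = { c, d } ∪ { a, c }
  |family| = 14
Round 3: +2 →
  { b }  = complement { a, c, d }
  { b, c }  = complement { a, d }
  |family| = 16
Round 4 adds nothing — fixpoint reached.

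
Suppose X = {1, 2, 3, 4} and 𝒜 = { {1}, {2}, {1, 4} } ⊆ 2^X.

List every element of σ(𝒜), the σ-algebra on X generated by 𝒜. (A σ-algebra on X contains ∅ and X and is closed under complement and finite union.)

Begin from { {}, {1}, {2}, {1, 4}, X } (that is, 𝒜 plus ∅ and X).
Pass 1: 5 new —
  {1, 2}  = {2} ∪ {1}
  {2, 3}  = X∖{1, 4}
  {1, 2, 4}  = {1, 4} ∪ {2}
  {1, 3, 4}  = X∖{2}
  {2, 3, 4}  = X∖{1}
  |family| = 10
Pass 2. New:
  {3}  = X∖{1, 2, 4}
  {3, 4}  = X∖{1, 2}
  {1, 2, 3}  = {1, 2} ∪ {2, 3}
  |family| = 13
Pass 3 adds 2:
  {4}  = X∖{1, 2, 3}
  {1, 3}  = {3} ∪ {1}
  |family| = 15
Pass 4: 1 new —
  {2, 4}  = X∖{1, 3}
  |family| = 16
Pass 5: already closed under ᶜ and ∪.

Hence σ(𝒜) has 16 members: { {}, {1}, {2}, {3}, {4}, {1, 2}, {1, 3}, {1, 4}, {2, 3}, {2, 4}, {3, 4}, {1, 2, 3}, {1, 2, 4}, {1, 3, 4}, {2, 3, 4}, X }.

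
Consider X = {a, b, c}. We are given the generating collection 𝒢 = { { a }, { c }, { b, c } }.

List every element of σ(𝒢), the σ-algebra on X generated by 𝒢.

σ(𝒢) (8 sets): { {}, { a }, { b }, { c }, { a, b }, { a, c }, { b, c }, X }

Derivation:
Start: 𝒢 ∪ {∅, X} = { {}, { a }, { c }, { b, c }, X }.
Step 1: +2 →
  { a, b }  = ᶜ of { c }
  { a, c }  = { c } ∪ { a }
  — 7 sets.
Step 2. New:
  { b }  = ᶜ of { a, c }
  — 8 sets.
Step 3: no new sets; the family is a σ-algebra.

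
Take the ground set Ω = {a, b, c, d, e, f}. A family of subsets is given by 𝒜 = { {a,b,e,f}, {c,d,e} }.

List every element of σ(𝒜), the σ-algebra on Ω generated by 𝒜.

Initial family (4 sets): { {}, {c,d,e}, {a,b,e,f}, Ω }.
Pass 1: 2 new —
  {c,d}  = {a,b,e,f}ᶜ
  {a,b,f}  = {c,d,e}ᶜ
  |family| = 6
Pass 2: 1 new —
  {a,b,c,d,f}  = {c,d} ∪ {a,b,f}
  |family| = 7
Pass 3. New:
  {e}  = {a,b,c,d,f}ᶜ
  |family| = 8
Pass 4: already closed under ᶜ and ∪.

Therefore σ(𝒜) = { {}, {e}, {c,d}, {a,b,f}, {c,d,e}, {a,b,e,f}, {a,b,c,d,f}, Ω } (|σ(𝒜)| = 8).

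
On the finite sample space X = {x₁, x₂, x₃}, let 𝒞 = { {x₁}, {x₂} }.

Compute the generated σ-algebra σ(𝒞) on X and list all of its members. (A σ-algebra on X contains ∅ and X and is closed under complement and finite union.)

|σ(𝒞)| = 8.  σ(𝒞) = { {}, {x₁}, {x₂}, {x₃}, {x₁, x₂}, {x₁, x₃}, {x₂, x₃}, X }

Check:
Begin from { {}, {x₁}, {x₂}, X } (that is, 𝒞 plus ∅ and X).
Iteration 1: 3 new —
  {x₁, x₂}  = {x₁} ∪ {x₂}
  {x₁, x₃}  = X∖{x₂}
  {x₂, x₃}  = X∖{x₁}
  (now 7)
Iteration 2: +1 →
  {x₃}  = X∖{x₁, x₂}
  (now 8)
Iteration 3 adds nothing — fixpoint reached.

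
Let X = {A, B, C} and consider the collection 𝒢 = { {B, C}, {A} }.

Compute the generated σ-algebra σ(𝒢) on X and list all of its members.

Answer: σ(𝒢) = { {}, {A}, {B, C}, X }

Derivation:
Begin from { {}, {A}, {B, C}, X } (that is, 𝒢 plus ∅ and X).
Iteration 1: stable.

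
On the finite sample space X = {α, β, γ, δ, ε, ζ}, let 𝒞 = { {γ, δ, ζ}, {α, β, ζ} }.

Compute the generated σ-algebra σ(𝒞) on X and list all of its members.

σ(𝒞) (16 sets): { {}, {ε}, {ζ}, {α, β}, {γ, δ}, {ε, ζ}, {α, β, ε}, {α, β, ζ}, {γ, δ, ε}, {γ, δ, ζ}, {α, β, γ, δ}, {α, β, ε, ζ}, {γ, δ, ε, ζ}, {α, β, γ, δ, ε}, {α, β, γ, δ, ζ}, X }

Trace:
Start: 𝒞 ∪ {∅, X} = { {}, {α, β, ζ}, {γ, δ, ζ}, X }.
Iteration 1. New:
  {α, β, ε}  = X∖{γ, δ, ζ}
  {γ, δ, ε}  = X∖{α, β, ζ}
  {α, β, γ, δ, ζ}  = {γ, δ, ζ} ∪ {α, β, ζ}
  |family| = 7
Iteration 2 adds 4:
  {ε}  = X∖{α, β, γ, δ, ζ}
  {α, β, ε, ζ}  = {α, β, ε} ∪ {α, β, ζ}
  {γ, δ, ε, ζ}  = {γ, δ, ε} ∪ {γ, δ, ζ}
  {α, β, γ, δ, ε}  = {α, β, ε} ∪ {γ, δ, ε}
  |family| = 11
Iteration 3: 3 new —
  {ζ}  = X∖{α, β, γ, δ, ε}
  {α, β}  = X∖{γ, δ, ε, ζ}
  {γ, δ}  = X∖{α, β, ε, ζ}
  |family| = 14
Iteration 4: +2 →
  {ε, ζ}  = {ζ} ∪ {ε}
  {α, β, γ, δ}  = {γ, δ} ∪ {α, β}
  |family| = 16
Iteration 5: no new sets; the family is a σ-algebra.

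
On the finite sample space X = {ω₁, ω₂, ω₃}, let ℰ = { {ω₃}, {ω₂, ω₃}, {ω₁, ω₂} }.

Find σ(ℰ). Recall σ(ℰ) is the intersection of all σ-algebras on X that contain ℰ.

σ(ℰ) = { ∅, {ω₁}, {ω₂}, {ω₃}, {ω₁, ω₂}, {ω₁, ω₃}, {ω₂, ω₃}, X }

Working:
Begin from { ∅, {ω₃}, {ω₁, ω₂}, {ω₂, ω₃}, X } (that is, ℰ plus ∅ and X).
Iteration 1 (1 new):
  {ω₁}  = X∖{ω₂, ω₃}
Iteration 2: +1 →
  {ω₁, ω₃}  = {ω₃} ∪ {ω₁}
Iteration 3: +1 →
  {ω₂}  = X∖{ω₁, ω₃}
Iteration 4: closed — nothing new.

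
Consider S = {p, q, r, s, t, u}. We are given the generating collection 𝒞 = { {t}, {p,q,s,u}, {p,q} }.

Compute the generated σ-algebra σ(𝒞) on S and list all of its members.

Initial family (5 sets): { {}, {t}, {p,q}, {p,q,s,u}, S }.
Pass 1. New:
  {r,t}  = ᶜ of {p,q,s,u}
  {p,q,t}  = {p,q} ∪ {t}
  {r,s,t,u}  = ᶜ of {p,q}
  {p,q,r,s,u}  = ᶜ of {t}
  {p,q,s,t,u}  = {p,q,s,u} ∪ {t}
  [10 total]
Pass 2: +3 →
  {r}  = ᶜ of {p,q,s,t,u}
  {r,s,u}  = ᶜ of {p,q,t}
  {p,q,r,t}  = {p,q} ∪ {r,t}
  [13 total]
Pass 3: +2 →
  {s,u}  = ᶜ of {p,q,r,t}
  {p,q,r}  = {r} ∪ {p,q}
  [15 total]
Pass 4 (1 new):
  {s,t,u}  = ᶜ of {p,q,r}
  [16 total]
Pass 5: closed — nothing new.

Therefore σ(𝒞) = { {}, {r}, {t}, {p,q}, {r,t}, {s,u}, {p,q,r}, {p,q,t}, {r,s,u}, {s,t,u}, {p,q,r,t}, {p,q,s,u}, {r,s,t,u}, {p,q,r,s,u}, {p,q,s,t,u}, S } (|σ(𝒞)| = 16).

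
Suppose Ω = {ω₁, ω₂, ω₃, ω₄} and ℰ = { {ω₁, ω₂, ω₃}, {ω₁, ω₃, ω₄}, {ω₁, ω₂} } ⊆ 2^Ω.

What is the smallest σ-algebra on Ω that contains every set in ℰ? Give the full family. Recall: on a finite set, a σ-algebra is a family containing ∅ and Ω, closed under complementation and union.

Seed the family with ℰ together with ∅ and Ω: { {}, {ω₁, ω₂}, {ω₁, ω₂, ω₃}, {ω₁, ω₃, ω₄}, Ω }.
Step 1: 3 new —
  {ω₂}  = Ω∖{ω₁, ω₃, ω₄}
  {ω₄}  = Ω∖{ω₁, ω₂, ω₃}
  {ω₃, ω₄}  = Ω∖{ω₁, ω₂}
  — 8 sets.
Step 2 (3 new):
  {ω₂, ω₄}  = {ω₄} ∪ {ω₂}
  {ω₁, ω₂, ω₄}  = {ω₄} ∪ {ω₁, ω₂}
  {ω₂, ω₃, ω₄}  = {ω₂} ∪ {ω₃, ω₄}
  — 11 sets.
Step 3 (3 new):
  {ω₁}  = Ω∖{ω₂, ω₃, ω₄}
  {ω₃}  = Ω∖{ω₁, ω₂, ω₄}
  {ω₁, ω₃}  = Ω∖{ω₂, ω₄}
  — 14 sets.
Step 4 (2 new):
  {ω₁, ω₄}  = {ω₄} ∪ {ω₁}
  {ω₂, ω₃}  = {ω₃} ∪ {ω₂}
  — 16 sets.
Step 5: closed — nothing new.

Therefore σ(ℰ) = { {}, {ω₁}, {ω₂}, {ω₃}, {ω₄}, {ω₁, ω₂}, {ω₁, ω₃}, {ω₁, ω₄}, {ω₂, ω₃}, {ω₂, ω₄}, {ω₃, ω₄}, {ω₁, ω₂, ω₃}, {ω₁, ω₂, ω₄}, {ω₁, ω₃, ω₄}, {ω₂, ω₃, ω₄}, Ω } (|σ(ℰ)| = 16).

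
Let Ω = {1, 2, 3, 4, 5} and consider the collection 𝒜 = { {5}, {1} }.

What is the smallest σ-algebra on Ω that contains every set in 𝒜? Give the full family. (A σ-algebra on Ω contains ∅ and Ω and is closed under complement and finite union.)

Begin from { {}, {1}, {5}, Ω } (that is, 𝒜 plus ∅ and Ω).
Step 1 (3 new):
  {1, 5}  = {1} ∪ {5}
  {1, 2, 3, 4}  = {5}ᶜ
  {2, 3, 4, 5}  = {1}ᶜ
  [7 total]
Step 2 (1 new):
  {2, 3, 4}  = {1, 5}ᶜ
  [8 total]
Step 3: no new sets; the family is a σ-algebra.

σ(𝒜) = { {}, {1}, {5}, {1, 5}, {2, 3, 4}, {1, 2, 3, 4}, {2, 3, 4, 5}, Ω }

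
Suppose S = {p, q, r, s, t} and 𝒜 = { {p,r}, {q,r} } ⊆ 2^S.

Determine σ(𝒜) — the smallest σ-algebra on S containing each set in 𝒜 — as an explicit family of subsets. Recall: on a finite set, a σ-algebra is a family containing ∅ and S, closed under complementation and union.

Begin from { {}, {p,r}, {q,r}, S } (that is, 𝒜 plus ∅ and S).
Round 1. New:
  {p,q,r}  = {p,r} ∪ {q,r}
  {p,s,t}  = S∖{q,r}
  {q,s,t}  = S∖{p,r}
  |family| = 7
Round 2. New:
  {s,t}  = S∖{p,q,r}
  {p,q,s,t}  = {p,s,t} ∪ {q,s,t}
  {p,r,s,t}  = {p,s,t} ∪ {p,r}
  {q,r,s,t}  = {q,r} ∪ {q,s,t}
  |family| = 11
Round 3: 3 new —
  {p}  = S∖{q,r,s,t}
  {q}  = S∖{p,r,s,t}
  {r}  = S∖{p,q,s,t}
  |family| = 14
Round 4 adds 2:
  {p,q}  = {q} ∪ {p}
  {r,s,t}  = {s,t} ∪ {r}
  |family| = 16
Round 5: no new sets; the family is a σ-algebra.

Hence σ(𝒜) has 16 members: { {}, {p}, {q}, {r}, {p,q}, {p,r}, {q,r}, {s,t}, {p,q,r}, {p,s,t}, {q,s,t}, {r,s,t}, {p,q,s,t}, {p,r,s,t}, {q,r,s,t}, S }.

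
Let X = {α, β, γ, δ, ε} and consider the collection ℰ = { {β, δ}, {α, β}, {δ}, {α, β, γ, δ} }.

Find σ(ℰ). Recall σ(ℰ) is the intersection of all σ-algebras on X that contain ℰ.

Take S₀ = ℰ ∪ {∅, X} = { {}, {δ}, {α, β}, {β, δ}, {α, β, γ, δ}, X }.
Pass 1 (5 new):
  {ε}  = X∖{α, β, γ, δ}
  {α, β, δ}  = {α, β} ∪ {δ}
  {α, γ, ε}  = X∖{β, δ}
  {γ, δ, ε}  = X∖{α, β}
  {α, β, γ, ε}  = X∖{δ}
  |family| = 11
Pass 2: +7 →
  {γ, ε}  = X∖{α, β, δ}
  {δ, ε}  = {ε} ∪ {δ}
  {α, β, ε}  = {α, β} ∪ {ε}
  {β, δ, ε}  = {ε} ∪ {β, δ}
  {α, β, δ, ε}  = {α, β, δ} ∪ {ε}
  {α, γ, δ, ε}  = {γ, δ, ε} ∪ {α, γ, ε}
  {β, γ, δ, ε}  = {γ, δ, ε} ∪ {β, δ}
  |family| = 18
Pass 3: +6 →
  {α}  = X∖{β, γ, δ, ε}
  {β}  = X∖{α, γ, δ, ε}
  {γ}  = X∖{α, β, δ, ε}
  {α, γ}  = X∖{β, δ, ε}
  {γ, δ}  = X∖{α, β, ε}
  {α, β, γ}  = X∖{δ, ε}
  |family| = 24
Pass 4: 8 new —
  {α, δ}  = {δ} ∪ {α}
  {α, ε}  = {ε} ∪ {α}
  {β, γ}  = {β} ∪ {γ}
  {β, ε}  = {β} ∪ {ε}
  {α, γ, δ}  = {γ, δ} ∪ {α, γ}
  {α, δ, ε}  = {δ, ε} ∪ {α}
  {β, γ, δ}  = {γ, δ} ∪ {β}
  {β, γ, ε}  = {β} ∪ {γ, ε}
  |family| = 32
Pass 5: no new sets; the family is a σ-algebra.

σ(ℰ) = { {}, {α}, {β}, {γ}, {δ}, {ε}, {α, β}, {α, γ}, {α, δ}, {α, ε}, {β, γ}, {β, δ}, {β, ε}, {γ, δ}, {γ, ε}, {δ, ε}, {α, β, γ}, {α, β, δ}, {α, β, ε}, {α, γ, δ}, {α, γ, ε}, {α, δ, ε}, {β, γ, δ}, {β, γ, ε}, {β, δ, ε}, {γ, δ, ε}, {α, β, γ, δ}, {α, β, γ, ε}, {α, β, δ, ε}, {α, γ, δ, ε}, {β, γ, δ, ε}, X }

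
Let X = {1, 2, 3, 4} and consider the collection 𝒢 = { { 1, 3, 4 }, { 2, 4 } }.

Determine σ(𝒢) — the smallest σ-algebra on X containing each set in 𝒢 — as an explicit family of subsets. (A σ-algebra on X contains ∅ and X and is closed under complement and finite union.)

Start: 𝒢 ∪ {∅, X} = { ∅, { 2, 4 }, { 1, 3, 4 }, X }.
Pass 1: 2 new —
  { 2 }  = ᶜ of { 1, 3, 4 }
  { 1, 3 }  = ᶜ of { 2, 4 }
Pass 2: 1 new —
  { 1, 2, 3 }  = { 1, 3 } ∪ { 2 }
Pass 3 (1 new):
  { 4 }  = ᶜ of { 1, 2, 3 }
Pass 4 adds nothing — fixpoint reached.

σ(𝒢) = { ∅, { 2 }, { 4 }, { 1, 3 }, { 2, 4 }, { 1, 2, 3 }, { 1, 3, 4 }, X }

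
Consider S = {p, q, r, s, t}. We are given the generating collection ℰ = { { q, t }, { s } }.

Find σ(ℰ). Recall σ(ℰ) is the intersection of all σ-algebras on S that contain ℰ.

Take S₀ = ℰ ∪ {∅, S} = { ∅, { s }, { q, t }, S }.
Pass 1 adds 3:
  { p, r, s }  = S∖{ q, t }
  { q, s, t }  = { q, t } ∪ { s }
  { p, q, r, t }  = S∖{ s }
  [7 total]
Pass 2: 1 new —
  { p, r }  = S∖{ q, s, t }
  [8 total]
Pass 3: already closed under ᶜ and ∪.

Hence σ(ℰ) has 8 members: { ∅, { s }, { p, r }, { q, t }, { p, r, s }, { q, s, t }, { p, q, r, t }, S }.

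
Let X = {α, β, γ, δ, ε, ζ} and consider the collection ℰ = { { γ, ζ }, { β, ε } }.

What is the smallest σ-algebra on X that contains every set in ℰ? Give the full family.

Begin from { {  }, { β, ε }, { γ, ζ }, X } (that is, ℰ plus ∅ and X).
Step 1. New:
  { α, β, δ, ε }  = complement { γ, ζ }
  { α, γ, δ, ζ }  = complement { β, ε }
  { β, γ, ε, ζ }  = { β, ε } ∪ { γ, ζ }
Step 2: 1 new —
  { α, δ }  = complement { β, γ, ε, ζ }
Step 3: stable.

σ(ℰ) = { {  }, { α, δ }, { β, ε }, { γ, ζ }, { α, β, δ, ε }, { α, γ, δ, ζ }, { β, γ, ε, ζ }, X }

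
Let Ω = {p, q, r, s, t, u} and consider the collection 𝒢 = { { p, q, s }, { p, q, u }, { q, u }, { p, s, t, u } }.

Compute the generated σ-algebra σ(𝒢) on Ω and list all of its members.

Start: 𝒢 ∪ {∅, Ω} = { ∅, { q, u }, { p, q, s }, { p, q, u }, { p, s, t, u }, Ω }.
Step 1: +6 →
  { q, r }  = ᶜ of { p, s, t, u }
  { r, s, t }  = ᶜ of { p, q, u }
  { r, t, u }  = ᶜ of { p, q, s }
  { p, q, s, u }  = { q, u } ∪ { p, q, s }
  { p, r, s, t }  = ᶜ of { q, u }
  { p, q, s, t, u }  = { p, s, t, u } ∪ { q, u }
  (now 12)
Step 2: +13 →
  { r }  = ᶜ of { p, q, s, t, u }
  { r, t }  = ᶜ of { p, q, s, u }
  { q, r, u }  = { q, u } ∪ { q, r }
  { p, q, r, s }  = { p, q, s } ∪ { q, r }
  { p, q, r, u }  = { q, r } ∪ { p, q, u }
  { q, r, s, t }  = { r, s, t } ∪ { q, r }
  { q, r, t, u }  = { q, u } ∪ { r, t, u }
  { r, s, t, u }  = { r, s, t } ∪ { r, t, u }
  { p, q, r, s, t }  = { r, s, t } ∪ { p, q, s }
  { p, q, r, s, u }  = { p, q, s, u } ∪ { q, r }
  { p, q, r, t, u }  = { r, t, u } ∪ { p, q, u }
  { p, r, s, t, u }  = { r, s, t } ∪ { p, s, t, u }
  { q, r, s, t, u }  = { r, s, t } ∪ { q, u }
  (now 25)
Step 3 adds 12:
  { p }  = ᶜ of { q, r, s, t, u }
  { q }  = ᶜ of { p, r, s, t, u }
  { s }  = ᶜ of { p, q, r, t, u }
  { t }  = ᶜ of { p, q, r, s, u }
  { u }  = ᶜ of { p, q, r, s, t }
  { p, q }  = ᶜ of { r, s, t, u }
  { p, s }  = ᶜ of { q, r, t, u }
  { p, u }  = ᶜ of { q, r, s, t }
  { s, t }  = ᶜ of { p, q, r, u }
  { t, u }  = ᶜ of { p, q, r, s }
  { p, s, t }  = ᶜ of { q, r, u }
  { q, r, t }  = { r, t } ∪ { q, r }
  (now 37)
Step 4: +25 →
  { p, r }  = { p } ∪ { r }
  { p, t }  = { p } ∪ { t }
  { q, s }  = { q } ∪ { s }
  { q, t }  = { q } ∪ { t }
  { r, s }  = { r } ∪ { s }
  { r, u }  = { u } ∪ { r }
  { s, u }  = { u } ∪ { s }
  { p, q, r }  = { p, q } ∪ { r }
  { p, q, t }  = { p, q } ∪ { t }
  { p, r, s }  = { r } ∪ { p, s }
  { p, r, t }  = { p } ∪ { r, t }
  { p, r, u }  = { p, u } ∪ { r }
  { p, s, u }  = ᶜ of { q, r, t }
  { p, t, u }  = { t, u } ∪ { p }
  { q, r, s }  = { q, r } ∪ { s }
  { q, s, t }  = { q } ∪ { s, t }
  { q, s, u }  = { q, u } ∪ { s }
  { q, t, u }  = { t, u } ∪ { q }
  { s, t, u }  = { t, u } ∪ { s, t }
  { p, q, r, t }  = { p, q } ∪ { q, r, t }
  { p, q, s, t }  = { p, s, t } ∪ { p, q }
  { p, q, t, u }  = { t, u } ∪ { p, q }
  { p, r, t, u }  = { p } ∪ { r, t, u }
  { q, r, s, u }  = { q, r, u } ∪ { s }
  { q, s, t, u }  = { q, u } ∪ { s, t }
  (now 62)
Step 5: +2 →
  { r, s, u }  = ᶜ of { p, q, t }
  { p, r, s, u }  = ᶜ of { q, t }
  (now 64)
After Step 6 the family is unchanged; done.

Therefore σ(𝒢) = { ∅, { p }, { q }, { r }, { s }, { t }, { u }, { p, q }, { p, r }, { p, s }, { p, t }, { p, u }, { q, r }, { q, s }, { q, t }, { q, u }, { r, s }, { r, t }, { r, u }, { s, t }, { s, u }, { t, u }, { p, q, r }, { p, q, s }, { p, q, t }, { p, q, u }, { p, r, s }, { p, r, t }, { p, r, u }, { p, s, t }, { p, s, u }, { p, t, u }, { q, r, s }, { q, r, t }, { q, r, u }, { q, s, t }, { q, s, u }, { q, t, u }, { r, s, t }, { r, s, u }, { r, t, u }, { s, t, u }, { p, q, r, s }, { p, q, r, t }, { p, q, r, u }, { p, q, s, t }, { p, q, s, u }, { p, q, t, u }, { p, r, s, t }, { p, r, s, u }, { p, r, t, u }, { p, s, t, u }, { q, r, s, t }, { q, r, s, u }, { q, r, t, u }, { q, s, t, u }, { r, s, t, u }, { p, q, r, s, t }, { p, q, r, s, u }, { p, q, r, t, u }, { p, q, s, t, u }, { p, r, s, t, u }, { q, r, s, t, u }, Ω } (|σ(𝒢)| = 64).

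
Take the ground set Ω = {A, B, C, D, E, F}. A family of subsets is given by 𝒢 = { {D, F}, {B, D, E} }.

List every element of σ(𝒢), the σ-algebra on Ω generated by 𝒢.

Answer: σ(𝒢) = { ∅, {D}, {F}, {A, C}, {B, E}, {D, F}, {A, C, D}, {A, C, F}, {B, D, E}, {B, E, F}, {A, B, C, E}, {A, C, D, F}, {B, D, E, F}, {A, B, C, D, E}, {A, B, C, E, F}, Ω }

Trace:
Start: 𝒢 ∪ {∅, Ω} = { ∅, {D, F}, {B, D, E}, Ω }.
Step 1. New:
  {A, C, F}  = {B, D, E}ᶜ
  {A, B, C, E}  = {D, F}ᶜ
  {B, D, E, F}  = {B, D, E} ∪ {D, F}
  [7 total]
Step 2 (4 new):
  {A, C}  = {B, D, E, F}ᶜ
  {A, C, D, F}  = {A, C, F} ∪ {D, F}
  {A, B, C, D, E}  = {A, B, C, E} ∪ {B, D, E}
  {A, B, C, E, F}  = {A, C, F} ∪ {A, B, C, E}
  [11 total]
Step 3: 3 new —
  {D}  = {A, B, C, E, F}ᶜ
  {F}  = {A, B, C, D, E}ᶜ
  {B, E}  = {A, C, D, F}ᶜ
  [14 total]
Step 4 adds 2:
  {A, C, D}  = {A, C} ∪ {D}
  {B, E, F}  = {B, E} ∪ {F}
  [16 total]
Step 5 adds nothing — fixpoint reached.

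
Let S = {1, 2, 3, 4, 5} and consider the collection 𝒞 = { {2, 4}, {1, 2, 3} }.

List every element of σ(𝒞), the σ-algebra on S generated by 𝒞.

Take S₀ = 𝒞 ∪ {∅, S} = { {}, {2, 4}, {1, 2, 3}, S }.
Round 1: +3 →
  {4, 5}  = complement {1, 2, 3}
  {1, 3, 5}  = complement {2, 4}
  {1, 2, 3, 4}  = {1, 2, 3} ∪ {2, 4}
  — 7 sets.
Round 2. New:
  {5}  = complement {1, 2, 3, 4}
  {2, 4, 5}  = {4, 5} ∪ {2, 4}
  {1, 2, 3, 5}  = {1, 2, 3} ∪ {1, 3, 5}
  {1, 3, 4, 5}  = {4, 5} ∪ {1, 3, 5}
  — 11 sets.
Round 3 adds 3:
  {2}  = complement {1, 3, 4, 5}
  {4}  = complement {1, 2, 3, 5}
  {1, 3}  = complement {2, 4, 5}
  — 14 sets.
Round 4. New:
  {2, 5}  = {2} ∪ {5}
  {1, 3, 4}  = {1, 3} ∪ {4}
  — 16 sets.
Round 5: no new sets; the family is a σ-algebra.

Therefore σ(𝒞) = { {}, {2}, {4}, {5}, {1, 3}, {2, 4}, {2, 5}, {4, 5}, {1, 2, 3}, {1, 3, 4}, {1, 3, 5}, {2, 4, 5}, {1, 2, 3, 4}, {1, 2, 3, 5}, {1, 3, 4, 5}, S } (|σ(𝒞)| = 16).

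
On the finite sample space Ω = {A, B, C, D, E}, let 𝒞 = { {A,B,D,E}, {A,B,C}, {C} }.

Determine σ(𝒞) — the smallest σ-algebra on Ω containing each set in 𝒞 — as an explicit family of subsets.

Seed the family with 𝒞 together with ∅ and Ω: { {}, {C}, {A,B,C}, {A,B,D,E}, Ω }.
Pass 1: 1 new —
  {D,E}  = ᶜ of {A,B,C}
  [6 total]
Pass 2 adds 1:
  {C,D,E}  = {D,E} ∪ {C}
  [7 total]
Pass 3: 1 new —
  {A,B}  = ᶜ of {C,D,E}
  [8 total]
After Pass 4 the family is unchanged; done.

σ(𝒞) = { {}, {C}, {A,B}, {D,E}, {A,B,C}, {C,D,E}, {A,B,D,E}, Ω }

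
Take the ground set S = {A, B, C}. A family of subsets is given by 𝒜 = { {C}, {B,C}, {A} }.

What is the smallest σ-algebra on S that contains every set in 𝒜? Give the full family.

Begin from { ∅, {A}, {C}, {B,C}, S } (that is, 𝒜 plus ∅ and S).
Pass 1: 2 new —
  {A,B}  = {C}ᶜ
  {A,C}  = {C} ∪ {A}
Pass 2 adds 1:
  {B}  = {A,C}ᶜ
After Pass 3 the family is unchanged; done.

σ(𝒜) = { ∅, {A}, {B}, {C}, {A,B}, {A,C}, {B,C}, S }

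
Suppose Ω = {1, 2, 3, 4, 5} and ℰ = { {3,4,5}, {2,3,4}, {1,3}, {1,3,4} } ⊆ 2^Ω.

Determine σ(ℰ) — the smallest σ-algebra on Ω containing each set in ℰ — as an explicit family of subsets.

Begin from { {}, {1,3}, {1,3,4}, {2,3,4}, {3,4,5}, Ω } (that is, ℰ plus ∅ and Ω).
Step 1 (7 new):
  {1,2}  = complement {3,4,5}
  {1,5}  = complement {2,3,4}
  {2,5}  = complement {1,3,4}
  {2,4,5}  = complement {1,3}
  {1,2,3,4}  = {1,3,4} ∪ {2,3,4}
  {1,3,4,5}  = {3,4,5} ∪ {1,3,4}
  {2,3,4,5}  = {3,4,5} ∪ {2,3,4}
  (now 13)
Step 2 adds 8:
  {1}  = complement {2,3,4,5}
  {2}  = complement {1,3,4,5}
  {5}  = complement {1,2,3,4}
  {1,2,3}  = {1,2} ∪ {1,3}
  {1,2,5}  = {2,5} ∪ {1,2}
  {1,3,5}  = {1,3} ∪ {1,5}
  {1,2,3,5}  = {2,5} ∪ {1,3}
  {1,2,4,5}  = {1,2} ∪ {2,4,5}
  (now 21)
Step 3: +5 →
  {3}  = complement {1,2,4,5}
  {4}  = complement {1,2,3,5}
  {2,4}  = complement {1,3,5}
  {3,4}  = complement {1,2,5}
  {4,5}  = complement {1,2,3}
  (now 26)
Step 4: +6 →
  {1,4}  = {4} ∪ {1}
  {2,3}  = {2} ∪ {3}
  {3,5}  = {5} ∪ {3}
  {1,2,4}  = {1,2} ∪ {4}
  {1,4,5}  = {4,5} ∪ {1,5}
  {2,3,5}  = {2,5} ∪ {3}
  (now 32)
Step 5: stable.

σ(ℰ) = { {}, {1}, {2}, {3}, {4}, {5}, {1,2}, {1,3}, {1,4}, {1,5}, {2,3}, {2,4}, {2,5}, {3,4}, {3,5}, {4,5}, {1,2,3}, {1,2,4}, {1,2,5}, {1,3,4}, {1,3,5}, {1,4,5}, {2,3,4}, {2,3,5}, {2,4,5}, {3,4,5}, {1,2,3,4}, {1,2,3,5}, {1,2,4,5}, {1,3,4,5}, {2,3,4,5}, Ω }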